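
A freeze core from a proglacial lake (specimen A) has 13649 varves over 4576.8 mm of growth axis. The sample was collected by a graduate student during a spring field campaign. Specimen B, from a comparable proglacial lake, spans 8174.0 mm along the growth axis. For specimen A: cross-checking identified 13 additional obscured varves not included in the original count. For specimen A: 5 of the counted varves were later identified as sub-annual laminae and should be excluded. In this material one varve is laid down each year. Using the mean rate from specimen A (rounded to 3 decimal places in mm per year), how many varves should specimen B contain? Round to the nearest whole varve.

Specimen A: correcting the raw count gives 13649 − 5 + 13 = 13657 true varves.
A: 4576.8 mm over 13657 years gives 4576.8 / 13657 ≈ 0.335 mm/year.
Specimen B: 8174.0 mm / 0.335 mm per year = 24400.00 years ≈ 24400 varves.

24400 varves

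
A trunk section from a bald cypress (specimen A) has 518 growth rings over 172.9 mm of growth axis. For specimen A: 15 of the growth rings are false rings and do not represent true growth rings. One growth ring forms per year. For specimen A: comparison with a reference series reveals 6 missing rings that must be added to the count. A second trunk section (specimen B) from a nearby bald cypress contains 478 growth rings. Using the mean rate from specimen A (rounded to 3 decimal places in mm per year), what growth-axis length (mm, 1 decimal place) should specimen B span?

162.5 mm

Specimen A: correcting the raw count gives 518 − 15 + 6 = 509 true growth rings.
A: Extension rate ≈ 172.9 / 509 = 0.340 mm/yr.
For B, 0.340 mm/year × 478 years = 162.5 mm.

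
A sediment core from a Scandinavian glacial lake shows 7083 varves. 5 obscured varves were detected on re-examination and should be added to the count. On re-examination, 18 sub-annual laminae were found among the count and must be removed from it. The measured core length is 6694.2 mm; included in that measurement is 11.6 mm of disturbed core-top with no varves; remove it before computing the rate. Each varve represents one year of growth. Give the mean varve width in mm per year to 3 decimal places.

0.945 mm per year

Correcting the raw count gives 7083 − 18 + 5 = 7070 true varves.
Net length = 6694.2 − 11.6 = 6682.6 mm.
Mean rate = 6682.6 mm / 7070 years ≈ 0.945 mm per year.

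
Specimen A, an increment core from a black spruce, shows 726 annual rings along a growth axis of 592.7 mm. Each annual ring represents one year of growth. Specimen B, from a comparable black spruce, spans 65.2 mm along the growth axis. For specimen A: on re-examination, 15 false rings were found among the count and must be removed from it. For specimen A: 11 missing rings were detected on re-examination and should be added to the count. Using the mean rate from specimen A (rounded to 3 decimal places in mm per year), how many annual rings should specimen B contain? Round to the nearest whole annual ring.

Specimen A: adjusted count: 726 − 15 + 11 = 722 annual rings.
A: Mean rate = 592.7 mm / 722 years ≈ 0.821 mm per year.
For B, 65.2 / 0.821 = 79.42 years ≈ 79 annual rings.

79 annual rings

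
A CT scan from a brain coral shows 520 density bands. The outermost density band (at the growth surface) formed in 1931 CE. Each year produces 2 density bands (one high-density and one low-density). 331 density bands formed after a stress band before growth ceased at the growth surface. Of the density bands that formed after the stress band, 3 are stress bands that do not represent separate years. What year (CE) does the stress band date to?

331 density bands formed after the stress band.
331 − 3 false = 328 true density bands after the stress band.
Dividing by 2 density bands per year: 328 / 2 = 164 years.
1931 − 164 = 1767 CE.

1767 CE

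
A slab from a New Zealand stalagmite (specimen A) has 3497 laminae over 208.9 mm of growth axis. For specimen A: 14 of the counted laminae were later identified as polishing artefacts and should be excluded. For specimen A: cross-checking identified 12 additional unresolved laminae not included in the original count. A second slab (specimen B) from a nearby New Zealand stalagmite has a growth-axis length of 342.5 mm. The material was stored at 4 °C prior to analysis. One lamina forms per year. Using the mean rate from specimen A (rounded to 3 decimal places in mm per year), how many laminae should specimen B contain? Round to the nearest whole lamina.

5708 laminae

Specimen A: true lamina count = 3497 − 14 + 12 = 3495.
A: 208.9 mm over 3495 years gives 208.9 / 3495 ≈ 0.060 mm/year.
B spans 342.5 / 0.060 = 5708.33 years ≈ 5708 laminae.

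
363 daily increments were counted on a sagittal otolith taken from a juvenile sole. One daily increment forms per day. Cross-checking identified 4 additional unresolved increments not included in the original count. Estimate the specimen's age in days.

367 days

True daily increment count = 363 + 4 = 367.
One daily increment per day makes the duration 367 days.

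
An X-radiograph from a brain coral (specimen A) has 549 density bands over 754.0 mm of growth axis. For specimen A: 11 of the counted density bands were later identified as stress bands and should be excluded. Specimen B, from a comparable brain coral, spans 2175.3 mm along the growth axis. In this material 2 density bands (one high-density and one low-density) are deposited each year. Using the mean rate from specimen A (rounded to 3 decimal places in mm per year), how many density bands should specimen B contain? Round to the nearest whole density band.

Specimen A: true density band count = 549 − 11 = 538.
Specimen A: with 2 density bands per year, 538 / 2 = 269 years.
A: 754.0 mm over 269 years gives 754.0 / 269 ≈ 2.803 mm/yr.
For B, 2175.3 / 2.803 = 776.06 years; at 2 density bands per year that is 776.06 × 2 ≈ 1552 density bands.

1552 density bands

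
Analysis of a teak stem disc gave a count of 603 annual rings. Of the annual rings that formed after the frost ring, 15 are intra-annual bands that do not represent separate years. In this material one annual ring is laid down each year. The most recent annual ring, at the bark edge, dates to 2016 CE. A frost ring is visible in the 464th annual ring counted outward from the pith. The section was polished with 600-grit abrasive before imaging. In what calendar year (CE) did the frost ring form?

Between annual ring 464 and the bark edge there are 603 − 464 = 139 annual rings.
Removing the 15 false annual rings leaves 139 − 15 = 124 true annual rings beyond the frost ring.
2016 − 124 = 1892 CE.

1892 CE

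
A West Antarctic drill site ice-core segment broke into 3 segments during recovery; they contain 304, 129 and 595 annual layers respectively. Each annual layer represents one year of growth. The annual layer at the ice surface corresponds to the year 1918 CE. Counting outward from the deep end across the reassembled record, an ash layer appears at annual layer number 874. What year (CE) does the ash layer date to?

1764 CE

Total annual layers = 304 + 129 + 595 = 1028.
The ash layer sits at annual layer 874 from the deep end, so 1028 − 874 = 154 annual layers formed after it.
The annual layer at the ice surface is 1918 CE, so the ash layer dates to 1918 − 154 = 1764 CE.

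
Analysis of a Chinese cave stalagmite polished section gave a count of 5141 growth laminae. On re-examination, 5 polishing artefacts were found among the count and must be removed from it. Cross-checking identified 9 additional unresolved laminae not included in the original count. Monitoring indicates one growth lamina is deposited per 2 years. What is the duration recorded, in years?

Adjusted count: 5141 − 5 + 9 = 5145 growth laminae.
5145 growth laminae at 2 years each span 5145 × 2 = 10290 years.

10290 years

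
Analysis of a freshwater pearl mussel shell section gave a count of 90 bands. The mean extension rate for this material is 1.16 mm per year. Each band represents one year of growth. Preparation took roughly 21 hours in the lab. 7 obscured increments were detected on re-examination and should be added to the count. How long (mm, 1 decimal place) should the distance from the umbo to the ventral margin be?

True band count = 90 + 7 = 97.
97 years at 1.16 mm/year gives 1.16 × 97 = 112.5 mm.

112.5 mm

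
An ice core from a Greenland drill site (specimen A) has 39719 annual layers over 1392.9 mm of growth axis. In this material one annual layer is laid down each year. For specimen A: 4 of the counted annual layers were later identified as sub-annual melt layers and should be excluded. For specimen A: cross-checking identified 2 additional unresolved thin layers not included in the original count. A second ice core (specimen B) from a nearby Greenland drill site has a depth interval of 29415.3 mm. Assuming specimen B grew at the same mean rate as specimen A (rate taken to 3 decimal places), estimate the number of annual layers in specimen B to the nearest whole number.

840437 annual layers

Specimen A: true annual layer count = 39719 − 4 + 2 = 39717.
A: Mean rate = 1392.9 mm / 39717 years ≈ 0.035 mm/yr.
B spans 29415.3 / 0.035 = 840437.14 years ≈ 840437 annual layers.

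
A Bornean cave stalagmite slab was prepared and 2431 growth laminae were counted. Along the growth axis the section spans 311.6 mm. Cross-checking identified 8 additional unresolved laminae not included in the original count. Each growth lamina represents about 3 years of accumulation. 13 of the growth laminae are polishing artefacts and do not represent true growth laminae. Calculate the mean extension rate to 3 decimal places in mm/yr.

Adjusted count: 2431 − 13 + 8 = 2426 growth laminae.
At 3 years per growth lamina, 2426 × 3 = 7278 years.
Extension rate ≈ 311.6 / 7278 = 0.043 mm/yr.

0.043 mm/yr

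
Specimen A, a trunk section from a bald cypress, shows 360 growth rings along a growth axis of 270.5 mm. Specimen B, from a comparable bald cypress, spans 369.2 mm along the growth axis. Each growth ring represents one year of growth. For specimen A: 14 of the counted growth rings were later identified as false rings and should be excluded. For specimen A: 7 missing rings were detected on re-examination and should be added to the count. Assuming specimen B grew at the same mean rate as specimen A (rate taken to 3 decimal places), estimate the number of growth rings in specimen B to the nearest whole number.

Specimen A: true growth ring count = 360 − 14 + 7 = 353.
A: Mean rate = 270.5 mm / 353 years ≈ 0.766 mm per year.
B spans 369.2 / 0.766 = 481.98 years ≈ 482 growth rings.

482 growth rings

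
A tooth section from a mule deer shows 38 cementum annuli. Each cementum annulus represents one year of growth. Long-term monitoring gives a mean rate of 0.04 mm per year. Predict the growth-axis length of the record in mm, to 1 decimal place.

1.5 mm

The record spans 38 years at 0.04 mm per year.
Predicted length = 0.04 mm/year × 38 years = 1.5 mm.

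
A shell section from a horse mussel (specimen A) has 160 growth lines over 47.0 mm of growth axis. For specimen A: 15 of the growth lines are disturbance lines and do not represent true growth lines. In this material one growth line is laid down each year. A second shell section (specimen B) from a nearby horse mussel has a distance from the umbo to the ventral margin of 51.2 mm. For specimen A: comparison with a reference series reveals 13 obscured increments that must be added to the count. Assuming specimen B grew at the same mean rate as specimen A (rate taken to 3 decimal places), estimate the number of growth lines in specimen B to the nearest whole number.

Specimen A: after corrections the count is 160 − 15 + 13 = 158 growth lines.
A: Mean rate = 47.0 mm / 158 years ≈ 0.297 mm/year.
B spans 51.2 / 0.297 = 172.39 years ≈ 172 growth lines.

172 growth lines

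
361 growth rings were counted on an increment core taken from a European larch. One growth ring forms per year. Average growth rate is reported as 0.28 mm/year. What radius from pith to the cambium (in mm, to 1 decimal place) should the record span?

101.1 mm

361 years of growth are recorded.
361 years at 0.28 mm/year gives 0.28 × 361 = 101.1 mm.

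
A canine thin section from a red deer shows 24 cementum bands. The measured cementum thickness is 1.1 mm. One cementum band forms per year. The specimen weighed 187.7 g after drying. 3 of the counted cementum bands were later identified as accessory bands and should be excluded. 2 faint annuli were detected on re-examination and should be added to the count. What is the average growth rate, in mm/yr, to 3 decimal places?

0.048 mm/yr

Adjusted count: 24 − 3 + 2 = 23 cementum bands.
1.1 mm over 23 years gives 1.1 / 23 ≈ 0.048 mm/yr.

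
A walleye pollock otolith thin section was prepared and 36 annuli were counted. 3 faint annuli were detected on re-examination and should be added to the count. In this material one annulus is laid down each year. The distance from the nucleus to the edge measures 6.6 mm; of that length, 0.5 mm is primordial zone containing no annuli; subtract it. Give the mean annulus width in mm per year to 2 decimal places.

Adjusted count: 36 + 3 = 39 annuli.
Net length = 6.6 − 0.5 = 6.1 mm.
Mean rate = 6.1 mm / 39 years ≈ 0.16 mm per year.

0.16 mm per year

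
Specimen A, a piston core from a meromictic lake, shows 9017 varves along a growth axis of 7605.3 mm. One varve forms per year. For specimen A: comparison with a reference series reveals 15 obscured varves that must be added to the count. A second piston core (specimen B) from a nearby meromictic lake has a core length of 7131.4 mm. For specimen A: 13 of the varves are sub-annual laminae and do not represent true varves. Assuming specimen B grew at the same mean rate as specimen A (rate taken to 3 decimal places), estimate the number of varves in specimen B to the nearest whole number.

8460 varves

Specimen A: correcting the raw count gives 9017 − 13 + 15 = 9019 true varves.
A: Mean rate = 7605.3 mm / 9019 years ≈ 0.843 mm per year.
B spans 7131.4 / 0.843 = 8459.55 years ≈ 8460 varves.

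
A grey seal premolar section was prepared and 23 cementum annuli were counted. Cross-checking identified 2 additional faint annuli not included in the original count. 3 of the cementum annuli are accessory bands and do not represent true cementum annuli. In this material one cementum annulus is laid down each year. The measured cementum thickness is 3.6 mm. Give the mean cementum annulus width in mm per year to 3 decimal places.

0.164 mm per year

After corrections the count is 23 − 3 + 2 = 22 cementum annuli.
3.6 mm over 22 years gives 3.6 / 22 ≈ 0.164 mm per year.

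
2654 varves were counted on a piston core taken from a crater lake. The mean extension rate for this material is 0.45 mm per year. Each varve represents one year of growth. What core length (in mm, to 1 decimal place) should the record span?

2654 years of growth are recorded.
Predicted length = 0.45 mm/year × 2654 years = 1194.3 mm.

1194.3 mm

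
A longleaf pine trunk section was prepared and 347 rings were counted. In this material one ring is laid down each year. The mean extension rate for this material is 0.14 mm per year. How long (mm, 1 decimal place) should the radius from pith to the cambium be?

The record spans 347 years at 0.14 mm per year.
Length ≈ 0.14 × 347 = 48.6 mm.

48.6 mm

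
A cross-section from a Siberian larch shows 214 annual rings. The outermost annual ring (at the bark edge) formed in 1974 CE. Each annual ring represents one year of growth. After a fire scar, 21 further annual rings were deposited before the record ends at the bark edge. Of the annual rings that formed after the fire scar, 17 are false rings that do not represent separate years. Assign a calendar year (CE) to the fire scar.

1970 CE

21 annual rings post-date the fire scar.
Excluding 17 false annual rings: 21 − 17 = 4.
1974 − 4 = 1970 CE.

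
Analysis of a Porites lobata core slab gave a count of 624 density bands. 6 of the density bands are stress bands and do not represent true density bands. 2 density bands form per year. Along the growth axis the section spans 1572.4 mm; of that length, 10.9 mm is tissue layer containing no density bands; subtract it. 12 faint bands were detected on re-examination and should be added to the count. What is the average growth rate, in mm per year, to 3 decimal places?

4.957 mm per year

After corrections the count is 624 − 6 + 12 = 630 density bands.
Dividing by 2 density bands per year: 630 / 2 = 315 years.
Removing the 10.9 mm offcut leaves 1572.4 − 10.9 = 1561.5 mm.
Extension rate ≈ 1561.5 / 315 = 4.957 mm per year.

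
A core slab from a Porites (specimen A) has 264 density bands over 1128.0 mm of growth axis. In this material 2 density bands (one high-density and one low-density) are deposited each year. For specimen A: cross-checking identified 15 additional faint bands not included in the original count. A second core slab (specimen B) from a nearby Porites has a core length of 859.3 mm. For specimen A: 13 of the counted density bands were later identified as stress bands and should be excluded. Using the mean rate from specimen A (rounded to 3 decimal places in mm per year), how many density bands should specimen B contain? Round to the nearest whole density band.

203 density bands

Specimen A: adjusted count: 264 − 13 + 15 = 266 density bands.
Specimen A: dividing by 2 density bands per year: 266 / 2 = 133 years.
A: Mean rate = 1128.0 mm / 133 years ≈ 8.481 mm/year.
B spans 859.3 / 8.481 = 101.32 years; at 2 density bands per year that is 101.32 × 2 ≈ 203 density bands.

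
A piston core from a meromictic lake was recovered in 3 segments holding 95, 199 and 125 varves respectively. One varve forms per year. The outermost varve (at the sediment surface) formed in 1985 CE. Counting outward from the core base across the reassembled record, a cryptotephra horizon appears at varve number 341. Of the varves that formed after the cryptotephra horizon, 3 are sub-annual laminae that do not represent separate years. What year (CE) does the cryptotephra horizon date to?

1910 CE

Total varves = 95 + 199 + 125 = 419.
Between varve 341 and the sediment surface there are 419 − 341 = 78 varves.
Excluding 3 false varves: 78 − 3 = 75.
Counting back 75 years from 1985 CE places the cryptotephra horizon in 1985 − 75 = 1910 CE.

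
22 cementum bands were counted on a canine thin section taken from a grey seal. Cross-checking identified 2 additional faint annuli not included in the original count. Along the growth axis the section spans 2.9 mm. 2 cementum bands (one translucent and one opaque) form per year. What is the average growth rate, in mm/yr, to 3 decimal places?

0.242 mm/yr

True cementum band count = 22 + 2 = 24.
With 2 cementum bands per year, 24 / 2 = 12 years.
2.9 mm over 12 years gives 2.9 / 12 ≈ 0.242 mm/yr.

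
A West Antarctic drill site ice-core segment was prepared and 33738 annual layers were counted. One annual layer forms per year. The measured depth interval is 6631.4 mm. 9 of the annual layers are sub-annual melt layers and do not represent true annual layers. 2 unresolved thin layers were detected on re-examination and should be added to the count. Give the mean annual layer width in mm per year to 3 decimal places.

0.197 mm per year

Correcting the raw count gives 33738 − 9 + 2 = 33731 true annual layers.
6631.4 mm over 33731 years gives 6631.4 / 33731 ≈ 0.197 mm per year.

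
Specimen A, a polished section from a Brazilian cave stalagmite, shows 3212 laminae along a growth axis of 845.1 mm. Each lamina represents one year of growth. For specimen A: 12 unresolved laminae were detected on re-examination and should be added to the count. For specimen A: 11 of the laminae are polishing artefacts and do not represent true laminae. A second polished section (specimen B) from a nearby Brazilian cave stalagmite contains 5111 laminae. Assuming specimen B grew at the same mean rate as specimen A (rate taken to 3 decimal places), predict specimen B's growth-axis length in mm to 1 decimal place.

Specimen A: correcting the raw count gives 3212 − 11 + 12 = 3213 true laminae.
A: Mean rate = 845.1 mm / 3213 years ≈ 0.263 mm per year.
For B, 0.263 mm/year × 5111 years = 1344.2 mm.

1344.2 mm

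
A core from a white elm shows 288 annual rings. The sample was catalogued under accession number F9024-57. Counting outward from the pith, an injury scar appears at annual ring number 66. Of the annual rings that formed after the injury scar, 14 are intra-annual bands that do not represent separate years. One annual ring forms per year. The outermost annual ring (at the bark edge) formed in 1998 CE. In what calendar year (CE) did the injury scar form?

1790 CE

The injury scar sits at annual ring 66 from the pith, so 288 − 66 = 222 annual rings formed after it.
222 − 14 false = 208 true annual rings after the injury scar.
The annual ring at the bark edge is 1998 CE, so the injury scar dates to 1998 − 208 = 1790 CE.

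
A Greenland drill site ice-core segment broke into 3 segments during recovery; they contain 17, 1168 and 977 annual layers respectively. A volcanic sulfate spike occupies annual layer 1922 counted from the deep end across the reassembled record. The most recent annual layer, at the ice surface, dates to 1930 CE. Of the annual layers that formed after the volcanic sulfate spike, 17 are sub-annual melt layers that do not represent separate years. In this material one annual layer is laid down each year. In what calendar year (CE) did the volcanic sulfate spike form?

Total annual layers = 17 + 1168 + 977 = 2162.
Between annual layer 1922 and the ice surface there are 2162 − 1922 = 240 annual layers.
Removing the 17 false annual layers leaves 240 − 17 = 223 true annual layers beyond the volcanic sulfate spike.
Counting back 223 years from 1930 CE places the volcanic sulfate spike in 1930 − 223 = 1707 CE.

1707 CE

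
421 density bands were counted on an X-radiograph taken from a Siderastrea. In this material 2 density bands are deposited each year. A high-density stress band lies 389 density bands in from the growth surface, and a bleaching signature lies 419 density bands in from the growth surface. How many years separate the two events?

15 years

Separation: 419 − 389 = 30 density bands.
30 density bands at 2 per year is 30 / 2 = 15 years.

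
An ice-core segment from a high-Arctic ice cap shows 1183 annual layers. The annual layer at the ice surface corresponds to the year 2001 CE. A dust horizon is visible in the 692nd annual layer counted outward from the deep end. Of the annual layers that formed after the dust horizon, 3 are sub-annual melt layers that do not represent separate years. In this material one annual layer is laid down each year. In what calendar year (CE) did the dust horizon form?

Between annual layer 692 and the ice surface there are 1183 − 692 = 491 annual layers.
Removing the 3 false annual layers leaves 491 − 3 = 488 true annual layers beyond the dust horizon.
Counting back 488 years from 2001 CE places the dust horizon in 2001 − 488 = 1513 CE.

1513 CE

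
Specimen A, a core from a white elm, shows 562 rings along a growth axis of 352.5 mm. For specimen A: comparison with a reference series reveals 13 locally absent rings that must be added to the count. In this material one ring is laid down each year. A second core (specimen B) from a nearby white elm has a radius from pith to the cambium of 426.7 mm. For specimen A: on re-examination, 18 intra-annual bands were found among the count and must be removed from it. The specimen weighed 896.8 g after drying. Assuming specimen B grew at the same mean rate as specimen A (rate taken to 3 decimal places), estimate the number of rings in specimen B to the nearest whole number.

Specimen A: correcting the raw count gives 562 − 18 + 13 = 557 true rings.
A: Mean rate = 352.5 mm / 557 years ≈ 0.633 mm/year.
Specimen B: 426.7 mm / 0.633 mm per year = 674.09 years ≈ 674 rings.

674 rings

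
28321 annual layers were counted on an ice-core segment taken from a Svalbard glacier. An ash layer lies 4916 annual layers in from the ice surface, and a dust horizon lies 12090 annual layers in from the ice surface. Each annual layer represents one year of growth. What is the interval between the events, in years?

The two markers are separated by 12090 − 4916 = 7174 annual layers.
One annual layer per year makes the interval 7174 years.

7174 yr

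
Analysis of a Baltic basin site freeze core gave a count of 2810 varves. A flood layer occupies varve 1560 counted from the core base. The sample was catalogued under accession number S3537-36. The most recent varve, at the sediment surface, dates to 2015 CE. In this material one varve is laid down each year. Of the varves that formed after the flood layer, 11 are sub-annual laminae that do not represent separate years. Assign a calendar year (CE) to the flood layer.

776 CE

Between varve 1560 and the sediment surface there are 2810 − 1560 = 1250 varves.
Excluding 11 false varves: 1250 − 11 = 1239.
2015 − 1239 = 776 CE.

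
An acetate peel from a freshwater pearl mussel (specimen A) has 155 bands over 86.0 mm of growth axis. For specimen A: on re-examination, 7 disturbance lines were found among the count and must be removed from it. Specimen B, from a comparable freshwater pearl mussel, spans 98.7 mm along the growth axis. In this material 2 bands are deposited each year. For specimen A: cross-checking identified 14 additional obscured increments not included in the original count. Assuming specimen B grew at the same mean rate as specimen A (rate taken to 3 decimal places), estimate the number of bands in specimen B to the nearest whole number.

186 bands

Specimen A: true band count = 155 − 7 + 14 = 162.
Specimen A: 162 bands at 2 per year is 162 / 2 = 81 years.
A: Mean rate = 86.0 mm / 81 years ≈ 1.062 mm/year.
For B, 98.7 / 1.062 = 92.94 years; at 2 bands per year that is 92.94 × 2 ≈ 186 bands.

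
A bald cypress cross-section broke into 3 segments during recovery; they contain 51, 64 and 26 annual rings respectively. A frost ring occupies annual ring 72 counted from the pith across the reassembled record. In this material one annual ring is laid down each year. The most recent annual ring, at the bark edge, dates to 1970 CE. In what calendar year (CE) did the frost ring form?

1901 CE

Total annual rings = 51 + 64 + 26 = 141.
141 − 72 = 69 annual rings lie beyond the frost ring toward the bark edge.
1970 − 69 = 1901 CE.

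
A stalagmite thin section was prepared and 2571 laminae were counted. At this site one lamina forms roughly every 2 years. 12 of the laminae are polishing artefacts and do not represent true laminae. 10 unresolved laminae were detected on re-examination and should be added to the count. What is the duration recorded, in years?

5138 yr

After corrections the count is 2571 − 12 + 10 = 2569 laminae.
Multiplying by 2 years per lamina: 2569 × 2 = 5138 years.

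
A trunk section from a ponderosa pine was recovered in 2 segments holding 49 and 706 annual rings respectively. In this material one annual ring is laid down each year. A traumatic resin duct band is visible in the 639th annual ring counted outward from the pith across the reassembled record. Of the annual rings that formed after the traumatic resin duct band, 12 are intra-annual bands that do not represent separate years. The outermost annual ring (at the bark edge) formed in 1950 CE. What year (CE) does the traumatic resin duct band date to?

Total annual rings = 49 + 706 = 755.
755 − 639 = 116 annual rings lie beyond the traumatic resin duct band toward the bark edge.
Removing the 12 false annual rings leaves 116 − 12 = 104 true annual rings beyond the traumatic resin duct band.
Counting back 104 years from 1950 CE places the traumatic resin duct band in 1950 − 104 = 1846 CE.

1846 CE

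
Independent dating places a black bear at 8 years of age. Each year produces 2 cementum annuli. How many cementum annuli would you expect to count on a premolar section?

With 2 cementum annuli per year, 8 years would produce 8 × 2 = 16 cementum annuli.
So 16 cementum annuli should be present.

16 cementum annuli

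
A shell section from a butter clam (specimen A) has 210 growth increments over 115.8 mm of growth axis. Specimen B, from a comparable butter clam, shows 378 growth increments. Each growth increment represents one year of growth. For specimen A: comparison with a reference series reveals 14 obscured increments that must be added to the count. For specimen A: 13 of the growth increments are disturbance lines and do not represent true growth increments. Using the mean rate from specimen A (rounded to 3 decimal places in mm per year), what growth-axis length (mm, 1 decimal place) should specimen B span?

Specimen A: correcting the raw count gives 210 − 13 + 14 = 211 true growth increments.
A: Extension rate ≈ 115.8 / 211 = 0.549 mm/yr.
B's length ≈ 0.549 × 378 = 207.5 mm.

207.5 mm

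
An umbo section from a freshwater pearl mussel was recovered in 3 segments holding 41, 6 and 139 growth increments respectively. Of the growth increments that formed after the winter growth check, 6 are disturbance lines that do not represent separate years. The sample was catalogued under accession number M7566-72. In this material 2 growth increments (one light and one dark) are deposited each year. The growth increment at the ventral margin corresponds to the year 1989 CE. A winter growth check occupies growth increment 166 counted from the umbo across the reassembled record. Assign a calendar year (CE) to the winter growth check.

1982 CE

Total growth increments = 41 + 6 + 139 = 186.
Between growth increment 166 and the ventral margin there are 186 − 166 = 20 growth increments.
Excluding 6 false growth increments: 20 − 6 = 14.
Dividing by 2 growth increments per year: 14 / 2 = 7 years.
Counting back 7 years from 1989 CE places the winter growth check in 1989 − 7 = 1982 CE.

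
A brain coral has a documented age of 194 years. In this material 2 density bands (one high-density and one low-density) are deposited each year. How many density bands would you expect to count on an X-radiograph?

388 density bands

With 2 density bands per year, 194 years would produce 194 × 2 = 388 density bands.
So 388 density bands should be present.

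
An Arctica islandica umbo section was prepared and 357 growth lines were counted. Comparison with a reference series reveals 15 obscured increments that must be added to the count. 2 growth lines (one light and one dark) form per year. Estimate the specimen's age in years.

186 years

Adjusted count: 357 + 15 = 372 growth lines.
Dividing by 2 growth lines per year: 372 / 2 = 186 years.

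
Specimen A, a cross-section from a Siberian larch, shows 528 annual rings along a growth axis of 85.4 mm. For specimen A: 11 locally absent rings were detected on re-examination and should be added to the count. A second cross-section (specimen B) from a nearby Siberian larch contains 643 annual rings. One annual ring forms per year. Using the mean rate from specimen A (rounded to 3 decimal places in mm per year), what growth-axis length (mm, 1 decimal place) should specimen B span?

Specimen A: adjusted count: 528 + 11 = 539 annual rings.
A: Extension rate ≈ 85.4 / 539 = 0.158 mm per year.
For B, 0.158 mm/year × 643 years = 101.6 mm.

101.6 mm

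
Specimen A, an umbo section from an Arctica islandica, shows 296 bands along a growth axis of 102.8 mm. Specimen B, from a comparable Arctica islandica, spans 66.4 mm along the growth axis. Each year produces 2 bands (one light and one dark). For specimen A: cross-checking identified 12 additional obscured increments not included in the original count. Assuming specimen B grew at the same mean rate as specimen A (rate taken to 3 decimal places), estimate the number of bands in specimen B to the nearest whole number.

Specimen A: adjusted count: 296 + 12 = 308 bands.
Specimen A: with 2 bands per year, 308 / 2 = 154 years.
A: Mean rate = 102.8 mm / 154 years ≈ 0.668 mm per year.
B spans 66.4 / 0.668 = 99.40 years; at 2 bands per year that is 99.40 × 2 ≈ 199 bands.

199 bands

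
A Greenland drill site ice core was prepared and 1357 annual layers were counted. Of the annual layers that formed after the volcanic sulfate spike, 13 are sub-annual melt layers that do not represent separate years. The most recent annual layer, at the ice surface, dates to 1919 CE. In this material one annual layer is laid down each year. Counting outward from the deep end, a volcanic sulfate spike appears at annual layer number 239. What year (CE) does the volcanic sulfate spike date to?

814 CE

The volcanic sulfate spike sits at annual layer 239 from the deep end, so 1357 − 239 = 1118 annual layers formed after it.
1118 − 13 false = 1105 true annual layers after the volcanic sulfate spike.
1919 − 1105 = 814 CE.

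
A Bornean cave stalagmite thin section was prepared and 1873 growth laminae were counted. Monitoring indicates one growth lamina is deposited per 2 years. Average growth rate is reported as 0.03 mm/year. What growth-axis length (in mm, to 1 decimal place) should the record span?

At 2 years per growth lamina, 1873 × 2 = 3746 years.
Length ≈ 0.03 × 3746 = 112.4 mm.

112.4 mm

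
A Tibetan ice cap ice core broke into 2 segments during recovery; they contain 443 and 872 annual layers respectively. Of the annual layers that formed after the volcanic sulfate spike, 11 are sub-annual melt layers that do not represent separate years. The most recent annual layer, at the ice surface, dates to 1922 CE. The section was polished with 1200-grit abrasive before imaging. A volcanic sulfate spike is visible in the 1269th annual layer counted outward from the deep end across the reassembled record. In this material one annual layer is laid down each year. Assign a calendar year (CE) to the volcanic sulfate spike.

Total annual layers = 443 + 872 = 1315.
Between annual layer 1269 and the ice surface there are 1315 − 1269 = 46 annual layers.
Excluding 11 false annual layers: 46 − 11 = 35.
The annual layer at the ice surface is 1922 CE, so the volcanic sulfate spike dates to 1922 − 35 = 1887 CE.

1887 CE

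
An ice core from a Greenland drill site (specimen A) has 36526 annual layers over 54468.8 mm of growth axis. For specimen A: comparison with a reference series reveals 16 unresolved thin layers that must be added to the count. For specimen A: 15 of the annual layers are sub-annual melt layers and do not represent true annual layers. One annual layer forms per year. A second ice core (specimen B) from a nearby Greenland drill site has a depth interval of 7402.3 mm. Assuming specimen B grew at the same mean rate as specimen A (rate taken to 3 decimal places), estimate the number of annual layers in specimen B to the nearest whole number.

4965 annual layers

Specimen A: adjusted count: 36526 − 15 + 16 = 36527 annual layers.
A: 54468.8 mm over 36527 years gives 54468.8 / 36527 ≈ 1.491 mm/year.
B spans 7402.3 / 1.491 = 4964.65 years ≈ 4965 annual layers.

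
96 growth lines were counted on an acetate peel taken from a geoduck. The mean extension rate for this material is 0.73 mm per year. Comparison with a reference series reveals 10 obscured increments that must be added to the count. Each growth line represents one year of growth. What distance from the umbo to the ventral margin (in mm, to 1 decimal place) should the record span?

True growth line count = 96 + 10 = 106.
Predicted length = 0.73 mm/year × 106 years = 77.4 mm.

77.4 mm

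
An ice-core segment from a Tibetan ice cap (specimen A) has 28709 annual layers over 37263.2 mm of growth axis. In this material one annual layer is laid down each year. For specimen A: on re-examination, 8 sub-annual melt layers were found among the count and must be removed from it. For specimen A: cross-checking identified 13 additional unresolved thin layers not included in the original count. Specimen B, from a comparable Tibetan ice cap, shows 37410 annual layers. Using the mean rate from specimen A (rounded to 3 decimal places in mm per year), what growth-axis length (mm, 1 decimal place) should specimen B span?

Specimen A: true annual layer count = 28709 − 8 + 13 = 28714.
A: Extension rate ≈ 37263.2 / 28714 = 1.298 mm per year.
For B, 1.298 mm/year × 37410 years = 48558.2 mm.

48558.2 mm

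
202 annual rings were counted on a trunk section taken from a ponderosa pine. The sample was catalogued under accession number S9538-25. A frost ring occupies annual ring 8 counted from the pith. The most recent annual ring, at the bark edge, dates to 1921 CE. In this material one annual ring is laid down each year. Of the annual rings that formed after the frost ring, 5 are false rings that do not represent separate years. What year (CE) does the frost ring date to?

1732 CE

202 − 8 = 194 annual rings lie beyond the frost ring toward the bark edge.
Removing the 5 false annual rings leaves 194 − 5 = 189 true annual rings beyond the frost ring.
1921 − 189 = 1732 CE.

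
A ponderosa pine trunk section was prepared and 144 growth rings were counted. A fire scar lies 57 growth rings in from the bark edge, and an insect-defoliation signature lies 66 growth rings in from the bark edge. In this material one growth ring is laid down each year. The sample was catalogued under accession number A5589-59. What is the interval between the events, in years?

9 years

66 − 57 = 9 growth rings lie between the two events.
That is 9 years at one growth ring per year.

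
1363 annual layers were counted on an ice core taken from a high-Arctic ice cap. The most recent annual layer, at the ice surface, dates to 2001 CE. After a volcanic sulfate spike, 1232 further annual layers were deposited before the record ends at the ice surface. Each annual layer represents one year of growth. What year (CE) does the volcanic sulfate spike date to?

1232 annual layers formed after the volcanic sulfate spike.
2001 − 1232 = 769 CE.

769 CE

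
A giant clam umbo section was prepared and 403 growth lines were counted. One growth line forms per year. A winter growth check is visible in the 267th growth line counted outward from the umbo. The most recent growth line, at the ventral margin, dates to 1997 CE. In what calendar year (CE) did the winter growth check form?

1861 CE

403 − 267 = 136 growth lines lie beyond the winter growth check toward the ventral margin.
Counting back 136 years from 1997 CE places the winter growth check in 1997 − 136 = 1861 CE.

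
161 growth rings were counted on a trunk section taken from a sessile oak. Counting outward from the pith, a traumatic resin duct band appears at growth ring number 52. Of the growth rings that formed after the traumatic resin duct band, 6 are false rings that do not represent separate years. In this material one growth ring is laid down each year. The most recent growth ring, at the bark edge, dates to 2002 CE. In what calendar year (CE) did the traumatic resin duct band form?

Between growth ring 52 and the bark edge there are 161 − 52 = 109 growth rings.
Excluding 6 false growth rings: 109 − 6 = 103.
The growth ring at the bark edge is 2002 CE, so the traumatic resin duct band dates to 2002 − 103 = 1899 CE.

1899 CE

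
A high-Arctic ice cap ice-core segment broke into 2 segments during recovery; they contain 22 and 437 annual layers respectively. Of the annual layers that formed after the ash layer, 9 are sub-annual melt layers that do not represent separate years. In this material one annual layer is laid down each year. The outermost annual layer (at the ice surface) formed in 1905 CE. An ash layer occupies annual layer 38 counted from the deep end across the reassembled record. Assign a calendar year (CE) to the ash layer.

1493 CE

Total annual layers = 22 + 437 = 459.
459 − 38 = 421 annual layers lie beyond the ash layer toward the ice surface.
421 − 9 false = 412 true annual layers after the ash layer.
1905 − 412 = 1493 CE.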